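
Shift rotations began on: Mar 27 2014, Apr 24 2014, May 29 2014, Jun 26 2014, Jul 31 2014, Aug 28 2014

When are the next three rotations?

Every date is a Thursday; gaps 28, 35, 28, 35, 28 days.
Each is the last Thursday of its month (at least one falls on the 29th or later, ruling out '4th Thursday').
September 2014 ends with Thursday Sep 25 2014.
Last Thursday of October 2014: Oct 30 2014.
Last Thursday of November 2014: Nov 27 2014.

Sep 25 2014, Oct 30 2014, Nov 27 2014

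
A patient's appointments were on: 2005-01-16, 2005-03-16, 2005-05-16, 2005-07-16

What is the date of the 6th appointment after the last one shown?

2006-07-16

Gaps: 59, 61, 61 days — not constant. Every event is on the 16th of the month.
Pattern: the 16th of every 2 months.
Next: September 2005 → 2005-09-16.
November 2005: 2005-11-16.
Next: January 2006 → 2006-01-16.
Next: March 2006 → 2006-03-16.
Next: May 2006 → 2006-05-16.
July 2006: 2006-07-16.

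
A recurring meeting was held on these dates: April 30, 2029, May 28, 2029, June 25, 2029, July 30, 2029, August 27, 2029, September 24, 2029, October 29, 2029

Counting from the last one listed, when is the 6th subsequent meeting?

These are Mondays with 28, 28, 35, 28, 28, 35-day gaps.
Each is the final Monday of its month — April 30, 2029 is past the 28th, so '4th Monday' doesn't fit.
Last Monday of November 2029: November 26, 2029.
December 2029 ends with Monday December 31, 2029.
Last Monday of January 2030: January 28, 2030.
February 2030 ends with Monday February 25, 2030.
Last Monday of March 2030: March 25, 2030.
April 2030 ends with Monday April 29, 2030.

April 29, 2030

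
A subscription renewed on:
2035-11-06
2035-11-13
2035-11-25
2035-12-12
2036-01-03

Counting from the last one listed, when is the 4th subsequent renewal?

Intervals are 7, 12, 17, 22 days — an arithmetic progression with common difference 5.
Next gap: 27 days. 2036-01-03 + 27 days = 2036-01-30.
Next gap: 32 days. 2036-01-30 + 32 days = 2036-03-02.
Next gap: 37 days. 2036-03-02 + 37 days = 2036-04-08.
Next gap: 42 days. 2036-04-08 + 42 days = 2036-05-20.

2036-05-20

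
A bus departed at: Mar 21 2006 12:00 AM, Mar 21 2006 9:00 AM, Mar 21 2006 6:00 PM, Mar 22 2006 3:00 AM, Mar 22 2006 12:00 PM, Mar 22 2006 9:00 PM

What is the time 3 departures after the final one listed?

Mar 24 2006 12:00 AM

Gaps: 9, 9, 9, 9, 9 hours — each event is 9 hours after the previous one.
Mar 22 2006 9:00 PM + 9 h = Mar 23 2006 6:00 AM.
Mar 23 2006 6:00 AM + 9 h = Mar 23 2006 3:00 PM.
Mar 23 2006 3:00 PM + 9 h = Mar 24 2006 12:00 AM.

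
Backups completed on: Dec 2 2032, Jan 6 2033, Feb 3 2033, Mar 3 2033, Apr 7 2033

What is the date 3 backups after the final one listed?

Jul 7 2033

All dates are Thursdays, 35, 28, 28, 35 days apart.
Specifically, the 1st Thursday of each month.
May 2033 — 1st Thursday is May 5 2033.
June 2033 — 1st Thursday is Jun 2 2033.
July 2033 — 1st Thursday is Jul 7 2033.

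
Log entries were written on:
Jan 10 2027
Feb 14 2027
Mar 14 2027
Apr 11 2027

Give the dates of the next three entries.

May 9 2027, Jun 13 2027, Jul 11 2027

These are Sundays at 28- or 35-day spacing (35, 28, 28).
The pattern: 2nd Sunday of the month.
May 2027 — 2nd Sunday is May 9 2027.
2nd Sunday of June 2027: Jun 13 2027.
2nd Sunday of July 2027: Jul 11 2027.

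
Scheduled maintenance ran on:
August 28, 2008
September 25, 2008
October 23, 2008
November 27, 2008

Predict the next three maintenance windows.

Gaps: 28, 28, 35 days — a mix of 28 and 35. Every date is a Thursday.
Each is the 4th Thursday of its month.
December 2008 — 4th Thursday is December 25, 2008.
January 2009 — 4th Thursday is January 22, 2009.
February 2009 — 4th Thursday is February 26, 2009.

December 25, 2008; January 22, 2009; February 26, 2009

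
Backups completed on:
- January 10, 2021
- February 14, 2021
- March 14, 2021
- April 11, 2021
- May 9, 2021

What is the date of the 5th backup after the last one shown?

October 10, 2021

All dates are Sundays, 35, 28, 28, 28 days apart.
Specifically, the 2nd Sunday of each month.
June 2021 — 2nd Sunday is June 13, 2021.
2nd Sunday of July 2021: July 11, 2021.
2nd Sunday of August 2021: August 8, 2021.
2nd Sunday of September 2021: September 12, 2021.
October 2021 — 2nd Sunday is October 10, 2021.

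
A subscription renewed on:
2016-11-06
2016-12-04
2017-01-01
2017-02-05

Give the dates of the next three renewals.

2017-03-05, 2017-04-02, 2017-05-07

Gaps: 28, 28, 35 days — a mix of 28 and 35. Every date is a Sunday.
Each is the 1st Sunday of its month.
March 2017 — 1st Sunday is 2017-03-05.
1st Sunday of April 2017: 2017-04-02.
1st Sunday of May 2017: 2017-05-07.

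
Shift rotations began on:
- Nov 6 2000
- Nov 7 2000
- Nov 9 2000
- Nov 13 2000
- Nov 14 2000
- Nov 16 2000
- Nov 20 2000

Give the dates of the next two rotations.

Gaps: 1, 2, 4, 1, 2, 4 days — not constant, but cyclic with period 3.
The events fall on every Monday, Tuesday and Thursday.
The following Tuesday is Nov 21 2000.
The following Thursday is Nov 23 2000.

Nov 21 2000, Nov 23 2000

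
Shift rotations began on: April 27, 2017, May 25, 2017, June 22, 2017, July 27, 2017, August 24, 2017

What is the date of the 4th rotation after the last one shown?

Gaps: 28, 28, 35, 28 days — a mix of 28 and 35. Every date is a Thursday.
Each is the 4th Thursday of its month.
September 2017 — 4th Thursday is September 28, 2017.
4th Thursday of October 2017: October 26, 2017.
November 2017 — 4th Thursday is November 23, 2017.
December 2017 — 4th Thursday is December 28, 2017.

December 28, 2017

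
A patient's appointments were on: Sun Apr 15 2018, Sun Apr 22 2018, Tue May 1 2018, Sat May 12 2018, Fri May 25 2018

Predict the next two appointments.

Sat Jun 9 2018, Tue Jun 26 2018

Gaps: 7, 9, 11, 13 days — each gap is 2 larger than the previous one.
Next gap: 15 days. Fri May 25 2018 + 15 days = Sat Jun 9 2018.
Next gap: 17 days. Sat Jun 9 2018 + 17 days = Tue Jun 26 2018.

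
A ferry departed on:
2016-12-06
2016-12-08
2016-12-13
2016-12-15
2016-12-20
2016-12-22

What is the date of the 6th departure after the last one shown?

Gaps: 2, 5, 2, 5, 2 days — not constant, but cyclic with period 2.
The events fall on every Tuesday and Thursday.
Next Tuesday: 2016-12-27.
Next Thursday: 2016-12-29.
The following Tuesday is 2017-01-03.
The following Thursday is 2017-01-05.
Next Tuesday: 2017-01-10.
The following Thursday is 2017-01-12.

2017-01-12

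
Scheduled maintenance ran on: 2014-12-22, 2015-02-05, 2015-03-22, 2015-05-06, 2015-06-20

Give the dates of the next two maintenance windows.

2015-08-04, 2015-09-18

The spacing is 45, 45, 45, 45 days — always 45 days.
2015-06-20 + 45 days = 2015-08-04.
2015-08-04 + 45 days = 2015-09-18.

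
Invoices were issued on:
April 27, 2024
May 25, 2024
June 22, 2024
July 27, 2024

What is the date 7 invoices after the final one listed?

All dates are Saturdays, 28, 28, 35 days apart.
Specifically, the 4th Saturday of each month.
August 2024 — 4th Saturday is August 24, 2024.
September 2024 — 4th Saturday is September 28, 2024.
4th Saturday of October 2024: October 26, 2024.
4th Saturday of November 2024: November 23, 2024.
December 2024 — 4th Saturday is December 28, 2024.
January 2025 — 4th Saturday is January 25, 2025.
February 2025 — 4th Saturday is February 22, 2025.

February 22, 2025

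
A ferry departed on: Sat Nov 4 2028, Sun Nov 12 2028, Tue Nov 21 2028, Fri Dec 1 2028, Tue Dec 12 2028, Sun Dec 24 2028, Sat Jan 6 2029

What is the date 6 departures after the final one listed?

Intervals are 8, 9, 10, 11, 12, 13 days — an arithmetic progression with common difference 1.
Next gap: 14 days. Sat Jan 6 2029 + 14 days = Sat Jan 20 2029.
Next gap: 15 days. Sat Jan 20 2029 + 15 days = Sun Feb 4 2029.
Next gap: 16 days. Sun Feb 4 2029 + 16 days = Tue Feb 20 2029.
Next gap: 17 days. Tue Feb 20 2029 + 17 days = Fri Mar 9 2029.
Next gap: 18 days. Fri Mar 9 2029 + 18 days = Tue Mar 27 2029.
Next gap: 19 days. Tue Mar 27 2029 + 19 days = Sun Apr 15 2029.

Sun Apr 15 2029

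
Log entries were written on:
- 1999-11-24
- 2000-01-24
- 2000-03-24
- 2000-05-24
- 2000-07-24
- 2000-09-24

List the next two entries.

2000-11-24, 2001-01-24

Gaps: 61, 60, 61, 61, 62 days — not constant. Every event is on the 24th of the month.
Pattern: the 24th of every 2 months.
November 2000: 2000-11-24.
Next: January 2001 → 2001-01-24.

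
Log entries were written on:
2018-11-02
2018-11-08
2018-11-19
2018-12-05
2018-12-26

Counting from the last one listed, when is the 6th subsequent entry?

2019-08-14

Intervals are 6, 11, 16, 21 days — an arithmetic progression with common difference 5.
Next gap: 26 days. 2018-12-26 + 26 days = 2019-01-21.
Next gap: 31 days. 2019-01-21 + 31 days = 2019-02-21.
Next gap: 36 days. 2019-02-21 + 36 days = 2019-03-29.
Next gap: 41 days. 2019-03-29 + 41 days = 2019-05-09.
Next gap: 46 days. 2019-05-09 + 46 days = 2019-06-24.
Next gap: 51 days. 2019-06-24 + 51 days = 2019-08-14.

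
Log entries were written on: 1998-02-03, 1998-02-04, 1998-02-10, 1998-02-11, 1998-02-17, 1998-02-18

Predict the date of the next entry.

1998-02-24

Every event lands on a Tuesday or Wednesday (gaps cycle 1, 6, 1, 6, 1).
So the schedule is: every Tuesday and Wednesday.
The following Tuesday is 1998-02-24.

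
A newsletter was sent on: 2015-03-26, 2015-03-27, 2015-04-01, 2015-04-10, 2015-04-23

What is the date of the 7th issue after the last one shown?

Intervals are 1, 5, 9, 13 days — an arithmetic progression with common difference 4.
Next gap: 17 days. 2015-04-23 + 17 days = 2015-05-10.
Next gap: 21 days. 2015-05-10 + 21 days = 2015-05-31.
Next gap: 25 days. 2015-05-31 + 25 days = 2015-06-25.
Next gap: 29 days. 2015-06-25 + 29 days = 2015-07-24.
Next gap: 33 days. 2015-07-24 + 33 days = 2015-08-26.
Next gap: 37 days. 2015-08-26 + 37 days = 2015-10-02.
Next gap: 41 days. 2015-10-02 + 41 days = 2015-11-12.

2015-11-12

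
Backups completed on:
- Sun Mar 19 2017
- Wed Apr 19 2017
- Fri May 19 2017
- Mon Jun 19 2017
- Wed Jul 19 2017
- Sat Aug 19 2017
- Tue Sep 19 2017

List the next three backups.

Gaps: 31, 30, 31, 30, 31, 31 days — not constant. Every event is on the 19th of the month.
Pattern: the 19th of each month.
Next: October 2017 → Thu Oct 19 2017.
Next: November 2017 → Sun Nov 19 2017.
Next: December 2017 → Tue Dec 19 2017.

Thu Oct 19 2017, Sun Nov 19 2017, Tue Dec 19 2017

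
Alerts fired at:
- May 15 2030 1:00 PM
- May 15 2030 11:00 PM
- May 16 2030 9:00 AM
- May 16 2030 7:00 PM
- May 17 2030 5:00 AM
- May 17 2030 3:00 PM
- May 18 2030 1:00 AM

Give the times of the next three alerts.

The interval is a steady 10 hours (10, 10, 10, 10, 10, 10).
May 18 2030 1:00 AM + 10 h = May 18 2030 11:00 AM.
May 18 2030 11:00 AM + 10 h = May 18 2030 9:00 PM.
May 18 2030 9:00 PM + 10 h = May 19 2030 7:00 AM.

May 18 2030 11:00 AM, May 18 2030 9:00 PM, May 19 2030 7:00 AM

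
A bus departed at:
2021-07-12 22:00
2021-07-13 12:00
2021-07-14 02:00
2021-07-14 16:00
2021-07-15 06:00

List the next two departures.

The interval is a steady 14 hours (14, 14, 14, 14).
2021-07-15 06:00 + 14 h = 2021-07-15 20:00.
2021-07-15 20:00 + 14 h = 2021-07-16 10:00.

2021-07-15 20:00, 2021-07-16 10:00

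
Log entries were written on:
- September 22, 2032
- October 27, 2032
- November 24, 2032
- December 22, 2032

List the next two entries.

All dates are Wednesdays, 35, 28, 28 days apart.
Specifically, the 4th Wednesday of each month.
4th Wednesday of January 2033: January 26, 2033.
4th Wednesday of February 2033: February 23, 2033.

January 26, 2033; February 23, 2033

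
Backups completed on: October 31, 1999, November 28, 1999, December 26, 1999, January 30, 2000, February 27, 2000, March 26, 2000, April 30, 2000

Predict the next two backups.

These are Sundays with 28, 28, 35, 28, 28, 35-day gaps.
Each is the final Sunday of its month — October 31, 1999 is past the 28th, so '4th Sunday' doesn't fit.
May 2000 ends with Sunday May 28, 2000.
Last Sunday of June 2000: June 25, 2000.

May 28, 2000; June 25, 2000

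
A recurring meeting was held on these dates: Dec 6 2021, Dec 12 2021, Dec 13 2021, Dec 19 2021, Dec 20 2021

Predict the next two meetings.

Dec 26 2021, Dec 27 2021

Gaps: 6, 1, 6, 1 days — not constant, but cyclic with period 2.
The events fall on every Monday and Sunday.
Next Sunday: Dec 26 2021.
Next Monday: Dec 27 2021.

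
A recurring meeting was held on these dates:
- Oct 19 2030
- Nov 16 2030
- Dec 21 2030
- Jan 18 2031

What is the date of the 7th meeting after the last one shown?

Aug 16 2031

Gaps: 28, 35, 28 days — a mix of 28 and 35. Every date is a Saturday.
Each is the 3rd Saturday of its month.
3rd Saturday of February 2031: Feb 15 2031.
March 2031 — 3rd Saturday is Mar 15 2031.
April 2031 — 3rd Saturday is Apr 19 2031.
May 2031 — 3rd Saturday is May 17 2031.
3rd Saturday of June 2031: Jun 21 2031.
July 2031 — 3rd Saturday is Jul 19 2031.
3rd Saturday of August 2031: Aug 16 2031.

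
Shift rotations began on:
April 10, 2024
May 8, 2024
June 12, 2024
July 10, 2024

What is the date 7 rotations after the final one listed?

All dates are Wednesdays, 28, 35, 28 days apart.
Specifically, the 2nd Wednesday of each month.
2nd Wednesday of August 2024: August 14, 2024.
September 2024 — 2nd Wednesday is September 11, 2024.
October 2024 — 2nd Wednesday is October 9, 2024.
2nd Wednesday of November 2024: November 13, 2024.
2nd Wednesday of December 2024: December 11, 2024.
January 2025 — 2nd Wednesday is January 8, 2025.
February 2025 — 2nd Wednesday is February 12, 2025.

February 12, 2025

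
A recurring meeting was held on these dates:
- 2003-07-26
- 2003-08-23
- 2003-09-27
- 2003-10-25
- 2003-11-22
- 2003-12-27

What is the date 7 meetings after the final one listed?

2004-07-24

Gaps: 28, 35, 28, 28, 35 days — a mix of 28 and 35. Every date is a Saturday.
Each is the 4th Saturday of its month.
4th Saturday of January 2004: 2004-01-24.
February 2004 — 4th Saturday is 2004-02-28.
4th Saturday of March 2004: 2004-03-27.
April 2004 — 4th Saturday is 2004-04-24.
4th Saturday of May 2004: 2004-05-22.
June 2004 — 4th Saturday is 2004-06-26.
July 2004 — 4th Saturday is 2004-07-24.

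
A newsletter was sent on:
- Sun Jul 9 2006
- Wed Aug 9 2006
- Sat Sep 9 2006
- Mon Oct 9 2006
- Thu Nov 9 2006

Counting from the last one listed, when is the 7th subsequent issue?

Sat Jun 9 2007

Gaps: 31, 31, 30, 31 days — not constant. Every event is on the 9th of the month.
Pattern: the 9th of each month.
Next: December 2006 → Sat Dec 9 2006.
January 2007: Tue Jan 9 2007.
Next: February 2007 → Fri Feb 9 2007.
March 2007: Fri Mar 9 2007.
Next: April 2007 → Mon Apr 9 2007.
May 2007: Wed May 9 2007.
Next: June 2007 → Sat Jun 9 2007.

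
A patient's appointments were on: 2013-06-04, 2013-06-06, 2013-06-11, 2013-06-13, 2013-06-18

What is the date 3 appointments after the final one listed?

The gap pattern 2, 5, 2, 5 repeats every 2 events.
These are the Tuesdays and Thursdays of each week.
Next Thursday: 2013-06-20.
Next Tuesday: 2013-06-25.
The following Thursday is 2013-06-27.

2013-06-27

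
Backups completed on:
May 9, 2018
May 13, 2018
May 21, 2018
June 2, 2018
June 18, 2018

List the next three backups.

July 8, 2018; August 1, 2018; August 29, 2018

Intervals are 4, 8, 12, 16 days — an arithmetic progression with common difference 4.
Next gap: 20 days. June 18, 2018 + 20 days = July 8, 2018.
Next gap: 24 days. July 8, 2018 + 24 days = August 1, 2018.
Next gap: 28 days. August 1, 2018 + 28 days = August 29, 2018.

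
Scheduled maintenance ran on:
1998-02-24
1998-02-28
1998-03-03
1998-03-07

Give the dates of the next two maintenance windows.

1998-03-10, 1998-03-14

Gaps: 4, 3, 4 days — not constant, but cyclic with period 2.
The events fall on every Tuesday and Saturday.
The following Tuesday is 1998-03-10.
The following Saturday is 1998-03-14.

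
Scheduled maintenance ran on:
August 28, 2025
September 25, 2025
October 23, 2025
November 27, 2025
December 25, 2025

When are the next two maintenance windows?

Gaps: 28, 28, 35, 28 days — a mix of 28 and 35. Every date is a Thursday.
Each is the 4th Thursday of its month.
4th Thursday of January 2026: January 22, 2026.
4th Thursday of February 2026: February 26, 2026.

January 22, 2026; February 26, 2026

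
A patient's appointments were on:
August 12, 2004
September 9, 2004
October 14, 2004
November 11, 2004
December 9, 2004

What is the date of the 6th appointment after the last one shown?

June 9, 2005

Gaps: 28, 35, 28, 28 days — a mix of 28 and 35. Every date is a Thursday.
Each is the 2nd Thursday of its month.
January 2005 — 2nd Thursday is January 13, 2005.
February 2005 — 2nd Thursday is February 10, 2005.
March 2005 — 2nd Thursday is March 10, 2005.
2nd Thursday of April 2005: April 14, 2005.
2nd Thursday of May 2005: May 12, 2005.
June 2005 — 2nd Thursday is June 9, 2005.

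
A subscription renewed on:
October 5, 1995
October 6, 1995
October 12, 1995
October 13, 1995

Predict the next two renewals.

Every event lands on a Thursday or Friday (gaps cycle 1, 6, 1).
So the schedule is: every Thursday and Friday.
The following Thursday is October 19, 1995.
The following Friday is October 20, 1995.

October 19, 1995; October 20, 1995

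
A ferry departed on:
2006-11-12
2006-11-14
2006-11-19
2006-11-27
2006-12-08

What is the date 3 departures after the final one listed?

Intervals are 2, 5, 8, 11 days — an arithmetic progression with common difference 3.
Next gap: 14 days. 2006-12-08 + 14 days = 2006-12-22.
Next gap: 17 days. 2006-12-22 + 17 days = 2007-01-08.
Next gap: 20 days. 2007-01-08 + 20 days = 2007-01-28.

2007-01-28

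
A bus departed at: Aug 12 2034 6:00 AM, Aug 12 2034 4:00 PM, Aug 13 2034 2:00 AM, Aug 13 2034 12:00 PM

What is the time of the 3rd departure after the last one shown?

Gaps: 10, 10, 10 hours — each event is 10 hours after the previous one.
Aug 13 2034 12:00 PM + 10 h = Aug 13 2034 10:00 PM.
Aug 13 2034 10:00 PM + 10 h = Aug 14 2034 8:00 AM.
Aug 14 2034 8:00 AM + 10 h = Aug 14 2034 6:00 PM.

Aug 14 2034 6:00 PM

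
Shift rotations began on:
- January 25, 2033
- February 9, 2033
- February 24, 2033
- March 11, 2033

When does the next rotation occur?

March 26, 2033

Every event comes 15 days after the last (15, 15, 15).
March 11, 2033 + 15 days = March 26, 2033.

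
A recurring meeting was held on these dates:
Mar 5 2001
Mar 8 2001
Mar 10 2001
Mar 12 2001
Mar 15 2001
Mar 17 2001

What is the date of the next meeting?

Mar 19 2001

The gap pattern 3, 2, 2, 3, 2 repeats every 3 events.
These are the Mondays, Thursdays and Saturdays of each week.
The following Monday is Mar 19 2001.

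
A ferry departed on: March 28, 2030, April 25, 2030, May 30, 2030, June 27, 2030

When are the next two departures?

July 25, 2030; August 29, 2030

These are Thursdays with 28, 35, 28-day gaps.
Each is the final Thursday of its month — May 30, 2030 is past the 28th, so '4th Thursday' doesn't fit.
July 2030 ends with Thursday July 25, 2030.
August 2030 ends with Thursday August 29, 2030.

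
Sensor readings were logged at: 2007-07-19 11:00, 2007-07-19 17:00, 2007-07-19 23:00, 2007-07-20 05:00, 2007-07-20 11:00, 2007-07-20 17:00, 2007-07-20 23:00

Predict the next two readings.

2007-07-21 05:00, 2007-07-21 11:00

Gaps: 6, 6, 6, 6, 6, 6 hours — each event is 6 hours after the previous one.
2007-07-20 23:00 + 6 h = 2007-07-21 05:00.
2007-07-21 05:00 + 6 h = 2007-07-21 11:00.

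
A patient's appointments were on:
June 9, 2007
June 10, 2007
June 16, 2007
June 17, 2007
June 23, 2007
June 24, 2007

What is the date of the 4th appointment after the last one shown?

Every event lands on a Saturday or Sunday (gaps cycle 1, 6, 1, 6, 1).
So the schedule is: every Saturday and Sunday.
The following Saturday is June 30, 2007.
Next Sunday: July 1, 2007.
Next Saturday: July 7, 2007.
Next Sunday: July 8, 2007.

July 8, 2007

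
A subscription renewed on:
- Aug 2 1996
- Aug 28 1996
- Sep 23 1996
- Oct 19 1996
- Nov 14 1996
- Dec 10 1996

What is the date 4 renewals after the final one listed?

Mar 24 1997

Every event comes 26 days after the last (26, 26, 26, 26, 26).
Dec 10 1996 + 26 days = Jan 5 1997.
Jan 5 1997 + 26 days = Jan 31 1997.
Jan 31 1997 + 26 days = Feb 26 1997.
Feb 26 1997 + 26 days = Mar 24 1997.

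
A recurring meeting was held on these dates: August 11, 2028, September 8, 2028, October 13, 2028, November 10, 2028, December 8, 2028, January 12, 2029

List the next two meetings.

February 9, 2029; March 9, 2029

All dates are Fridays, 28, 35, 28, 28, 35 days apart.
Specifically, the 2nd Friday of each month.
2nd Friday of February 2029: February 9, 2029.
2nd Friday of March 2029: March 9, 2029.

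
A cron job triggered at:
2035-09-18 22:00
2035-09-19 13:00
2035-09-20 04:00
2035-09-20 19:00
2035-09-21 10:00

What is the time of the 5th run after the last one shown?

Spacing: 15, 15, 15, 15 h — constant 15 h.
2035-09-21 10:00 + 15 h = 2035-09-22 01:00.
2035-09-22 01:00 + 15 h = 2035-09-22 16:00.
2035-09-22 16:00 + 15 h = 2035-09-23 07:00.
2035-09-23 07:00 + 15 h = 2035-09-23 22:00.
2035-09-23 22:00 + 15 h = 2035-09-24 13:00.

2035-09-24 13:00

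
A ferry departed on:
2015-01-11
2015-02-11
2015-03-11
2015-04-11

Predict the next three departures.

Each date is the 11th; the gaps (31, 28, 31) track the month lengths.
The rule is the 11th of each month.
May 2015: 2015-05-11.
Next: June 2015 → 2015-06-11.
July 2015: 2015-07-11.

2015-05-11, 2015-06-11, 2015-07-11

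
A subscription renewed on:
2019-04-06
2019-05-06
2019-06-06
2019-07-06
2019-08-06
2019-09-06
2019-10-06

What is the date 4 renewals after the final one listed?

Each date is the 6th; the gaps (30, 31, 30, 31, 31, 30) track the month lengths.
The rule is the 6th of each month.
Next: November 2019 → 2019-11-06.
Next: December 2019 → 2019-12-06.
January 2020: 2020-01-06.
February 2020: 2020-02-06.

2020-02-06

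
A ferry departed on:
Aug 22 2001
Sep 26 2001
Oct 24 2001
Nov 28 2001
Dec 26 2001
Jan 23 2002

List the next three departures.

Feb 27 2002, Mar 27 2002, Apr 24 2002

All dates are Wednesdays, 35, 28, 35, 28, 28 days apart.
Specifically, the 4th Wednesday of each month.
February 2002 — 4th Wednesday is Feb 27 2002.
4th Wednesday of March 2002: Mar 27 2002.
April 2002 — 4th Wednesday is Apr 24 2002.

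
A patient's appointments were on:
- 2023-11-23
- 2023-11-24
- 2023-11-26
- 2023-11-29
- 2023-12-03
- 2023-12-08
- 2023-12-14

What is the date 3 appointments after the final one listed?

2024-01-07

The spacing grows by 1 each time: 1, 2, 3, 4, 5, 6 days.
Next gap: 7 days. 2023-12-14 + 7 days = 2023-12-21.
Next gap: 8 days. 2023-12-21 + 8 days = 2023-12-29.
Next gap: 9 days. 2023-12-29 + 9 days = 2024-01-07.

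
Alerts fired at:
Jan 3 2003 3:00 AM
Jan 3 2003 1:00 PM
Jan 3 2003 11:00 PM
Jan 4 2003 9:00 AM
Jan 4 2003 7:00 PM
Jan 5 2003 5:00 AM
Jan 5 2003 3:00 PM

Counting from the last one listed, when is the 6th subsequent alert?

Jan 8 2003 3:00 AM

Gaps: 10, 10, 10, 10, 10, 10 hours — each event is 10 hours after the previous one.
Jan 5 2003 3:00 PM + 10 h = Jan 6 2003 1:00 AM.
Jan 6 2003 1:00 AM + 10 h = Jan 6 2003 11:00 AM.
Jan 6 2003 11:00 AM + 10 h = Jan 6 2003 9:00 PM.
Jan 6 2003 9:00 PM + 10 h = Jan 7 2003 7:00 AM.
Jan 7 2003 7:00 AM + 10 h = Jan 7 2003 5:00 PM.
Jan 7 2003 5:00 PM + 10 h = Jan 8 2003 3:00 AM.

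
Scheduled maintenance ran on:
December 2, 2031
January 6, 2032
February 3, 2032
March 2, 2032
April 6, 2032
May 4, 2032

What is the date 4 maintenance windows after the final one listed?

All dates are Tuesdays, 35, 28, 28, 35, 28 days apart.
Specifically, the 1st Tuesday of each month.
June 2032 — 1st Tuesday is June 1, 2032.
1st Tuesday of July 2032: July 6, 2032.
August 2032 — 1st Tuesday is August 3, 2032.
1st Tuesday of September 2032: September 7, 2032.

September 7, 2032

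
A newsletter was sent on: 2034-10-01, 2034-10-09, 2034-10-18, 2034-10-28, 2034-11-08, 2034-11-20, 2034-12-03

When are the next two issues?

The spacing grows by 1 each time: 8, 9, 10, 11, 12, 13 days.
Next gap: 14 days. 2034-12-03 + 14 days = 2034-12-17.
Next gap: 15 days. 2034-12-17 + 15 days = 2035-01-01.

2034-12-17, 2035-01-01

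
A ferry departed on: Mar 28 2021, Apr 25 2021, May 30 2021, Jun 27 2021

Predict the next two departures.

Jul 25 2021, Aug 29 2021

Every date is a Sunday; gaps 28, 35, 28 days.
Each is the last Sunday of its month (at least one falls on the 29th or later, ruling out '4th Sunday').
July 2021 ends with Sunday Jul 25 2021.
August 2021 ends with Sunday Aug 29 2021.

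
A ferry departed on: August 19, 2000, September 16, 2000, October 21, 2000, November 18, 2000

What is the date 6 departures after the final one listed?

These are Saturdays at 28- or 35-day spacing (28, 35, 28).
The pattern: 3rd Saturday of the month.
3rd Saturday of December 2000: December 16, 2000.
3rd Saturday of January 2001: January 20, 2001.
February 2001 — 3rd Saturday is February 17, 2001.
3rd Saturday of March 2001: March 17, 2001.
April 2001 — 3rd Saturday is April 21, 2001.
3rd Saturday of May 2001: May 19, 2001.

May 19, 2001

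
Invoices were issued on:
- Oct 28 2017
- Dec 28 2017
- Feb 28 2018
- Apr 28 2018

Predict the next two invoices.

Each date is the 28th; the gaps (61, 62, 59) track the month lengths.
The rule is the 28th of every 2 months.
June 2018: Jun 28 2018.
Next: August 2018 → Aug 28 2018.

Jun 28 2018, Aug 28 2018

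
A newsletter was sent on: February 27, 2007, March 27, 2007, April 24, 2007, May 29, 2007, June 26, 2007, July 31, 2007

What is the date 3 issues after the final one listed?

Every date is a Tuesday; gaps 28, 28, 35, 28, 35 days.
Each is the last Tuesday of its month (at least one falls on the 29th or later, ruling out '4th Tuesday').
August 2007 ends with Tuesday August 28, 2007.
Last Tuesday of September 2007: September 25, 2007.
October 2007 ends with Tuesday October 30, 2007.

October 30, 2007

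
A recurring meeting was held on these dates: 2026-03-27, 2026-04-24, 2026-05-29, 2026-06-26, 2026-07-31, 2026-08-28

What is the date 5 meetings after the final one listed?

2027-01-29

These are Fridays with 28, 35, 28, 35, 28-day gaps.
Each is the final Friday of its month — 2026-05-29 is past the 28th, so '4th Friday' doesn't fit.
September 2026 ends with Friday 2026-09-25.
October 2026 ends with Friday 2026-10-30.
November 2026 ends with Friday 2026-11-27.
Last Friday of December 2026: 2026-12-25.
Last Friday of January 2027: 2027-01-29.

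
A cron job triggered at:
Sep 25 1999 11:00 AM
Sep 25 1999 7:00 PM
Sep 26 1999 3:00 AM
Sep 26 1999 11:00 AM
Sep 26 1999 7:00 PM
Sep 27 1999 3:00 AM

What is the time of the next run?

Spacing: 8, 8, 8, 8, 8 h — constant 8 h.
Sep 27 1999 3:00 AM + 8 h = Sep 27 1999 11:00 AM.

Sep 27 1999 11:00 AM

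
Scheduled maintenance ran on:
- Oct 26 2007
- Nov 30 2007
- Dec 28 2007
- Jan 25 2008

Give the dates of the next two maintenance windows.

All Fridays; the gaps (35, 28, 28) vary with month length.
This is the last Friday of each month.
Last Friday of February 2008: Feb 29 2008.
Last Friday of March 2008: Mar 28 2008.

Feb 29 2008, Mar 28 2008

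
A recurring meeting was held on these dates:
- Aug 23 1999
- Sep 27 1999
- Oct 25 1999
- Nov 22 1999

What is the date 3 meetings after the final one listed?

All dates are Mondays, 35, 28, 28 days apart.
Specifically, the 4th Monday of each month.
4th Monday of December 1999: Dec 27 1999.
4th Monday of January 2000: Jan 24 2000.
4th Monday of February 2000: Feb 28 2000.

Feb 28 2000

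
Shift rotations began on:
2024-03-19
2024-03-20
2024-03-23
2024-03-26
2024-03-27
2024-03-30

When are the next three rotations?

2024-04-02, 2024-04-03, 2024-04-06

Gaps: 1, 3, 3, 1, 3 days — not constant, but cyclic with period 3.
The events fall on every Tuesday, Wednesday and Saturday.
The following Tuesday is 2024-04-02.
Next Wednesday: 2024-04-03.
The following Saturday is 2024-04-06.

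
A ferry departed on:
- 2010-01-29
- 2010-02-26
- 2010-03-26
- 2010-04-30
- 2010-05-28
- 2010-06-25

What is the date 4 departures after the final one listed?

2010-10-29

All Fridays; the gaps (28, 28, 35, 28, 28) vary with month length.
This is the last Friday of each month.
July 2010 ends with Friday 2010-07-30.
August 2010 ends with Friday 2010-08-27.
September 2010 ends with Friday 2010-09-24.
Last Friday of October 2010: 2010-10-29.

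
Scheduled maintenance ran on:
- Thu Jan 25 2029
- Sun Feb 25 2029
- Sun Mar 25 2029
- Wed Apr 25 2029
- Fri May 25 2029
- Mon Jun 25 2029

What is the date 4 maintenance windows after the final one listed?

Gaps: 31, 28, 31, 30, 31 days — not constant. Every event is on the 25th of the month.
Pattern: the 25th of each month.
July 2029: Wed Jul 25 2029.
August 2029: Sat Aug 25 2029.
September 2029: Tue Sep 25 2029.
Next: October 2029 → Thu Oct 25 2029.

Thu Oct 25 2029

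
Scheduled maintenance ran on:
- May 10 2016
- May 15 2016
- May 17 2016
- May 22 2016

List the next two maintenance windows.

May 24 2016, May 29 2016

The gap pattern 5, 2, 5 repeats every 2 events.
These are the Tuesdays and Sundays of each week.
Next Tuesday: May 24 2016.
The following Sunday is May 29 2016.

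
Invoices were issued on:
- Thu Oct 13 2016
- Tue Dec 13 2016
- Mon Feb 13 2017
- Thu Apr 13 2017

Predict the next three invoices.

Gaps: 61, 62, 59 days — not constant. Every event is on the 13th of the month.
Pattern: the 13th of every 2 months.
Next: June 2017 → Tue Jun 13 2017.
August 2017: Sun Aug 13 2017.
October 2017: Fri Oct 13 2017.

Tue Jun 13 2017, Sun Aug 13 2017, Fri Oct 13 2017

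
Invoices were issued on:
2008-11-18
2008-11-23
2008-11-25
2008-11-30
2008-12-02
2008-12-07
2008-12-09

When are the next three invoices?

2008-12-14, 2008-12-16, 2008-12-21

Every event lands on a Tuesday or Sunday (gaps cycle 5, 2, 5, 2, 5, 2).
So the schedule is: every Tuesday and Sunday.
The following Sunday is 2008-12-14.
Next Tuesday: 2008-12-16.
Next Sunday: 2008-12-21.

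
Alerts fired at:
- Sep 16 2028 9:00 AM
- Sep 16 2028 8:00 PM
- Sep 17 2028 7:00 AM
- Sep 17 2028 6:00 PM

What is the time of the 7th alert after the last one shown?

Sep 20 2028 11:00 PM

Spacing: 11, 11, 11 h — constant 11 h.
Sep 17 2028 6:00 PM + 11 h = Sep 18 2028 5:00 AM.
Sep 18 2028 5:00 AM + 11 h = Sep 18 2028 4:00 PM.
Sep 18 2028 4:00 PM + 11 h = Sep 19 2028 3:00 AM.
Sep 19 2028 3:00 AM + 11 h = Sep 19 2028 2:00 PM.
Sep 19 2028 2:00 PM + 11 h = Sep 20 2028 1:00 AM.
Sep 20 2028 1:00 AM + 11 h = Sep 20 2028 12:00 PM.
Sep 20 2028 12:00 PM + 11 h = Sep 20 2028 11:00 PM.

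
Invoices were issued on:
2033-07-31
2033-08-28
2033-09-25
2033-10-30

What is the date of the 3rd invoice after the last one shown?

2034-01-29

These are Sundays with 28, 28, 35-day gaps.
Each is the final Sunday of its month — 2033-07-31 is past the 28th, so '4th Sunday' doesn't fit.
November 2033 ends with Sunday 2033-11-27.
Last Sunday of December 2033: 2033-12-25.
January 2034 ends with Sunday 2034-01-29.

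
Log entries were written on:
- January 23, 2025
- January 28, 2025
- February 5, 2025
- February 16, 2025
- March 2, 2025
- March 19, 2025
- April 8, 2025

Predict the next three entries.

May 1, 2025; May 27, 2025; June 25, 2025

The spacing grows by 3 each time: 5, 8, 11, 14, 17, 20 days.
Next gap: 23 days. April 8, 2025 + 23 days = May 1, 2025.
Next gap: 26 days. May 1, 2025 + 26 days = May 27, 2025.
Next gap: 29 days. May 27, 2025 + 29 days = June 25, 2025.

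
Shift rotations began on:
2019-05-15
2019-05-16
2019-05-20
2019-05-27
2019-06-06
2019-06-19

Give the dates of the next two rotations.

Gaps: 1, 4, 7, 10, 13 days — each gap is 3 larger than the previous one.
Next gap: 16 days. 2019-06-19 + 16 days = 2019-07-05.
Next gap: 19 days. 2019-07-05 + 19 days = 2019-07-24.

2019-07-05, 2019-07-24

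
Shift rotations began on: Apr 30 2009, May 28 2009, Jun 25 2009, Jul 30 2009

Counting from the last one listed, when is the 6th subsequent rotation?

Every date is a Thursday; gaps 28, 28, 35 days.
Each is the last Thursday of its month (at least one falls on the 29th or later, ruling out '4th Thursday').
Last Thursday of August 2009: Aug 27 2009.
Last Thursday of September 2009: Sep 24 2009.
October 2009 ends with Thursday Oct 29 2009.
November 2009 ends with Thursday Nov 26 2009.
Last Thursday of December 2009: Dec 31 2009.
Last Thursday of January 2010: Jan 28 2010.

Jan 28 2010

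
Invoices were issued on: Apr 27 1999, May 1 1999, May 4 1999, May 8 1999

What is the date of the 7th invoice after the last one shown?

Every event lands on a Tuesday or Saturday (gaps cycle 4, 3, 4).
So the schedule is: every Tuesday and Saturday.
The following Tuesday is May 11 1999.
The following Saturday is May 15 1999.
Next Tuesday: May 18 1999.
Next Saturday: May 22 1999.
Next Tuesday: May 25 1999.
Next Saturday: May 29 1999.
Next Tuesday: Jun 1 1999.

Jun 1 1999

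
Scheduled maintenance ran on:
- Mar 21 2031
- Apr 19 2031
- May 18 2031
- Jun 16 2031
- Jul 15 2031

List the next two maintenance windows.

Aug 13 2031, Sep 11 2031

Every event comes 29 days after the last (29, 29, 29, 29).
Jul 15 2031 + 29 days = Aug 13 2031.
Aug 13 2031 + 29 days = Sep 11 2031.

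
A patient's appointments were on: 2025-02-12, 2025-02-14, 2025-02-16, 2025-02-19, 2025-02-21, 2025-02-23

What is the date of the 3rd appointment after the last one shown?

2025-03-02

Gaps: 2, 2, 3, 2, 2 days — not constant, but cyclic with period 3.
The events fall on every Wednesday, Friday and Sunday.
Next Wednesday: 2025-02-26.
The following Friday is 2025-02-28.
The following Sunday is 2025-03-02.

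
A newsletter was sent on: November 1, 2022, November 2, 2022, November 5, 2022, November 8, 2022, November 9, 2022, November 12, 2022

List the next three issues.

November 15, 2022; November 16, 2022; November 19, 2022

The gap pattern 1, 3, 3, 1, 3 repeats every 3 events.
These are the Tuesdays, Wednesdays and Saturdays of each week.
The following Tuesday is November 15, 2022.
Next Wednesday: November 16, 2022.
The following Saturday is November 19, 2022.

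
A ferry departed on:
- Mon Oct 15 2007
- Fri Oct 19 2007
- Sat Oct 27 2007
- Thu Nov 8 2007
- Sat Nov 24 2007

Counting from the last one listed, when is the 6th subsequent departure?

Gaps: 4, 8, 12, 16 days — each gap is 4 larger than the previous one.
Next gap: 20 days. Sat Nov 24 2007 + 20 days = Fri Dec 14 2007.
Next gap: 24 days. Fri Dec 14 2007 + 24 days = Mon Jan 7 2008.
Next gap: 28 days. Mon Jan 7 2008 + 28 days = Mon Feb 4 2008.
Next gap: 32 days. Mon Feb 4 2008 + 32 days = Fri Mar 7 2008.
Next gap: 36 days. Fri Mar 7 2008 + 36 days = Sat Apr 12 2008.
Next gap: 40 days. Sat Apr 12 2008 + 40 days = Thu May 22 2008.

Thu May 22 2008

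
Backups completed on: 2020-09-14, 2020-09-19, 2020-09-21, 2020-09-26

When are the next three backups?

The gap pattern 5, 2, 5 repeats every 2 events.
These are the Mondays and Saturdays of each week.
The following Monday is 2020-09-28.
Next Saturday: 2020-10-03.
Next Monday: 2020-10-05.

2020-09-28, 2020-10-03, 2020-10-05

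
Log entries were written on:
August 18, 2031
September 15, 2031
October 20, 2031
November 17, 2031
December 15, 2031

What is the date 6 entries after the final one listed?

June 21, 2032

All dates are Mondays, 28, 35, 28, 28 days apart.
Specifically, the 3rd Monday of each month.
January 2032 — 3rd Monday is January 19, 2032.
February 2032 — 3rd Monday is February 16, 2032.
3rd Monday of March 2032: March 15, 2032.
3rd Monday of April 2032: April 19, 2032.
3rd Monday of May 2032: May 17, 2032.
June 2032 — 3rd Monday is June 21, 2032.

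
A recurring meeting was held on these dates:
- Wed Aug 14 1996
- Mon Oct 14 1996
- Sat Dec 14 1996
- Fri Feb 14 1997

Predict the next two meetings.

The day-of-month is always 14 (61, 61, 62 days between events).
So this recurs on the 14th of every 2 months.
April 1997: Mon Apr 14 1997.
Next: June 1997 → Sat Jun 14 1997.

Mon Apr 14 1997, Sat Jun 14 1997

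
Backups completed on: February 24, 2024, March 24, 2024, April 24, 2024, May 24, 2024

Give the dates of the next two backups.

June 24, 2024; July 24, 2024

Each date is the 24th; the gaps (29, 31, 30) track the month lengths.
The rule is the 24th of each month.
Next: June 2024 → June 24, 2024.
July 2024: July 24, 2024.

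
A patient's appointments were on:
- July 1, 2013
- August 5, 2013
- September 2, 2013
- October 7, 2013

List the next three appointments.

November 4, 2013; December 2, 2013; January 6, 2014

Gaps: 35, 28, 35 days — a mix of 28 and 35. Every date is a Monday.
Each is the 1st Monday of its month.
1st Monday of November 2013: November 4, 2013.
December 2013 — 1st Monday is December 2, 2013.
January 2014 — 1st Monday is January 6, 2014.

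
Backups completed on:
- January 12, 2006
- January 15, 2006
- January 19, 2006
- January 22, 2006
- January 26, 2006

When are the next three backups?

January 29, 2006; February 2, 2006; February 5, 2006

The gap pattern 3, 4, 3, 4 repeats every 2 events.
These are the Thursdays and Sundays of each week.
Next Sunday: January 29, 2006.
Next Thursday: February 2, 2006.
Next Sunday: February 5, 2006.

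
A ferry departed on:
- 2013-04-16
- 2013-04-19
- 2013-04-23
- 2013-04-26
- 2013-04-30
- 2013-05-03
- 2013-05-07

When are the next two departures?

Every event lands on a Tuesday or Friday (gaps cycle 3, 4, 3, 4, 3, 4).
So the schedule is: every Tuesday and Friday.
The following Friday is 2013-05-10.
The following Tuesday is 2013-05-14.

2013-05-10, 2013-05-14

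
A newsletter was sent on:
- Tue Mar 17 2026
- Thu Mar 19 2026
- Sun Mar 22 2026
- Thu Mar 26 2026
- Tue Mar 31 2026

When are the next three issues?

Intervals are 2, 3, 4, 5 days — an arithmetic progression with common difference 1.
Next gap: 6 days. Tue Mar 31 2026 + 6 days = Mon Apr 6 2026.
Next gap: 7 days. Mon Apr 6 2026 + 7 days = Mon Apr 13 2026.
Next gap: 8 days. Mon Apr 13 2026 + 8 days = Tue Apr 21 2026.

Mon Apr 6 2026, Mon Apr 13 2026, Tue Apr 21 2026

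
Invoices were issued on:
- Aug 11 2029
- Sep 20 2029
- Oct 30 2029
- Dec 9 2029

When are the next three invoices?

Every event comes 40 days after the last (40, 40, 40).
Dec 9 2029 + 40 days = Jan 18 2030.
Jan 18 2030 + 40 days = Feb 27 2030.
Feb 27 2030 + 40 days = Apr 8 2030.

Jan 18 2030, Feb 27 2030, Apr 8 2030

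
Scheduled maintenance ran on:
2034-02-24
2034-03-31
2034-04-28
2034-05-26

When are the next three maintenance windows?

These are Fridays with 35, 28, 28-day gaps.
Each is the final Friday of its month — 2034-03-31 is past the 28th, so '4th Friday' doesn't fit.
June 2034 ends with Friday 2034-06-30.
Last Friday of July 2034: 2034-07-28.
August 2034 ends with Friday 2034-08-25.

2034-06-30, 2034-07-28, 2034-08-25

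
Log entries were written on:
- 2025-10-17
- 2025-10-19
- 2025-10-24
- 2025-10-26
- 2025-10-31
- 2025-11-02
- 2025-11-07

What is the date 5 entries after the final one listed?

Every event lands on a Friday or Sunday (gaps cycle 2, 5, 2, 5, 2, 5).
So the schedule is: every Friday and Sunday.
Next Sunday: 2025-11-09.
The following Friday is 2025-11-14.
The following Sunday is 2025-11-16.
Next Friday: 2025-11-21.
The following Sunday is 2025-11-23.

2025-11-23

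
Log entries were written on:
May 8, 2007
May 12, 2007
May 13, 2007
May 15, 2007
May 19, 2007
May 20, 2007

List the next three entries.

May 22, 2007; May 26, 2007; May 27, 2007

The gap pattern 4, 1, 2, 4, 1 repeats every 3 events.
These are the Tuesdays, Saturdays and Sundays of each week.
The following Tuesday is May 22, 2007.
The following Saturday is May 26, 2007.
Next Sunday: May 27, 2007.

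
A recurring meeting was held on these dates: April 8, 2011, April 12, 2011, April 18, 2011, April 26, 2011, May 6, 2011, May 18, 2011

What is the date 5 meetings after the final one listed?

August 16, 2011

The spacing grows by 2 each time: 4, 6, 8, 10, 12 days.
Next gap: 14 days. May 18, 2011 + 14 days = June 1, 2011.
Next gap: 16 days. June 1, 2011 + 16 days = June 17, 2011.
Next gap: 18 days. June 17, 2011 + 18 days = July 5, 2011.
Next gap: 20 days. July 5, 2011 + 20 days = July 25, 2011.
Next gap: 22 days. July 25, 2011 + 22 days = August 16, 2011.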